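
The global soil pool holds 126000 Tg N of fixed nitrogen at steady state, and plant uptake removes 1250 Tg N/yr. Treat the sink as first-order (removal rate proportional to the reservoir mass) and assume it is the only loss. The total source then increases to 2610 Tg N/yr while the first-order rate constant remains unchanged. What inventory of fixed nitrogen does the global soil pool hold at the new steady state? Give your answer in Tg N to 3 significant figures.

Rate constant k = F/M = 1250 / 126000 = 0.009921 yr⁻¹.
At the new steady state, source = k·M_new ⇒ M_new = 2610 / 0.009921 = 263100 Tg N.
(Equivalently M_new = M × F_new/F_old = 126000 × 2610/1250.)

263000 Tg N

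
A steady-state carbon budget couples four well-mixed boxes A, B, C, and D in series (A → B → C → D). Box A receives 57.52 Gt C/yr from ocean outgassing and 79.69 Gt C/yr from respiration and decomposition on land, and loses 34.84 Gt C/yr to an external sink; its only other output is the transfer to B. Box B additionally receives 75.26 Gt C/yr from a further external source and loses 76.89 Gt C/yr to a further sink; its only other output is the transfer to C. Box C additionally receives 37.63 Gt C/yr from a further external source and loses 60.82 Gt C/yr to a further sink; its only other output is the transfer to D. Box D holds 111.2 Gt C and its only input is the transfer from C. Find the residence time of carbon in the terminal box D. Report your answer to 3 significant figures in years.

Box A: F(A→B) = (57.52 + 79.69) − 34.84 = 102.37 Gt C/yr.
Box B: F(B→C) = (102.37 + 75.26) − 76.89 = 100.74 Gt C/yr.
Box C: F(C→D) = (100.74 + 37.63) − 60.82 = 77.550 Gt C/yr.
Box D throughput = its input = 77.550 Gt C/yr; τ = 111.2 / 77.550 = 1.434 yr.

1.43 yr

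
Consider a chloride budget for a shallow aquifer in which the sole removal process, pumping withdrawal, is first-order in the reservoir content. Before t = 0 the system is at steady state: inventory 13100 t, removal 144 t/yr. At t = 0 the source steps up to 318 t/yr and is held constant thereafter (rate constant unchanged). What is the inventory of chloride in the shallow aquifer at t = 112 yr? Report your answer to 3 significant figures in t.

24300 t

Residence time τ = M₀/F₀ = 90.97 yr. The eventual steady state is M_∞ = M₀·(F₁/F₀) = 13100 × 318/144 = 28929 t.
The anomaly ΔM(t) = M(t) − M_∞ decays as ΔM₀·e^(−t/τ) with ΔM₀ = 13100 − 28929 = −15830 t.
At t = 112 yr, e^(−t/τ) = e^(−1.231) = 0.2920, so ΔM = −4621 t and M = 28929 − 4621 = 24308 t.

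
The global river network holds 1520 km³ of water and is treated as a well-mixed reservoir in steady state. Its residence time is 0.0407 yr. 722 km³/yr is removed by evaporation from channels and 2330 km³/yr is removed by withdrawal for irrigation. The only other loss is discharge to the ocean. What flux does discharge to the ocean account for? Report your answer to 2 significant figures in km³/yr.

34000 km³/yr

Total removal F = M/τ = 1520 / 0.0407 = 37350 km³/yr.
Discharge to the ocean = F − (722 + 2330) = 37350 − 3052 = 34290 km³/yr.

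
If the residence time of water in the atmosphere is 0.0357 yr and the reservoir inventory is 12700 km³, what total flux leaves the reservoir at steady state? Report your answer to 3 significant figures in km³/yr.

356000 km³/yr

F = M / τ = 12700 / 0.0357 = 355700 km³/yr.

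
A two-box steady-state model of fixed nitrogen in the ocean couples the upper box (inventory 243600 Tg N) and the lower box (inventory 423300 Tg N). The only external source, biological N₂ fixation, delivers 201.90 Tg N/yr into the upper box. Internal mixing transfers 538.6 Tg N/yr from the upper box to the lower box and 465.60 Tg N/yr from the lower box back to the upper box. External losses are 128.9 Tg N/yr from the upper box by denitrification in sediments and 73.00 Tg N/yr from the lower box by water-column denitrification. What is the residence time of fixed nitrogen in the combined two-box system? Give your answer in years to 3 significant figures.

3300 yr

Residence time in the combined system uses the total inventory and the total *external* removal — internal exchanges between the two boxes cancel.
M_total = 243600 + 423300 = 666900 Tg N.
ΣF_external_out = 128.9 + 73.00 = 201.90 Tg N/yr.
τ = M_total / ΣF_ext = 666900 / 201.90 = 3303 yr.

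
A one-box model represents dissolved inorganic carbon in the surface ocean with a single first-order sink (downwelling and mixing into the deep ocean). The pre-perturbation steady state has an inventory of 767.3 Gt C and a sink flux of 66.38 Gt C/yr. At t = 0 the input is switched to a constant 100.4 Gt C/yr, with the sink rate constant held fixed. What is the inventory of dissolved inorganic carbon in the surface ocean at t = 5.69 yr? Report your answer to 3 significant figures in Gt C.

Residence time τ = M₀/F₀ = 11.56 yr. The eventual steady state is M_∞ = M₀·(F₁/F₀) = 767.3 × 100.4/66.38 = 1160.5 Gt C.
The anomaly ΔM(t) = M(t) − M_∞ decays as ΔM₀·e^(−t/τ) with ΔM₀ = 767.3 − 1160.5 = −393.2 Gt C.
At t = 5.69 yr, e^(−t/τ) = e^(−0.4922) = 0.6113, so ΔM = −240.4 Gt C and M = 1160.5 − 240.4 = 920.17 Gt C.

920 Gt C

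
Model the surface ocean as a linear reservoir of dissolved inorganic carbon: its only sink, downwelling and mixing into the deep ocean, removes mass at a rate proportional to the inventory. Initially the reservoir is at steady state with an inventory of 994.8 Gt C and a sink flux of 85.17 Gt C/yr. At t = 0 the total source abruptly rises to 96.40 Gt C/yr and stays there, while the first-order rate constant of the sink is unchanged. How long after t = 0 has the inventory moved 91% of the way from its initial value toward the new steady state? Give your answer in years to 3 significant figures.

28.1 yr

τ = M₀/F₀ = 994.8/85.17 = 11.68 yr.
The remaining gap fraction is e^(−t/τ); 91% covered ⇒ e^(−t/τ) = 0.0900.
t = −τ ln(0.0900) = 11.68 × 2.408 = 28.13 yr.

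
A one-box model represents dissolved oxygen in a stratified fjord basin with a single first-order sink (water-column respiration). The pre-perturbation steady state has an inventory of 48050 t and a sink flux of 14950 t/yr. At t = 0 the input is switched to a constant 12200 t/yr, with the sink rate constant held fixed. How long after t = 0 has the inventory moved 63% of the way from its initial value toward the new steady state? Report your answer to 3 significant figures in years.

3.20 yr

τ = M₀/F₀ = 48050/14950 = 3.214 yr.
The remaining gap fraction is e^(−t/τ); 63% covered ⇒ e^(−t/τ) = 0.370.
t = −τ ln(0.370) = 3.214 × 0.9943 = 3.196 yr.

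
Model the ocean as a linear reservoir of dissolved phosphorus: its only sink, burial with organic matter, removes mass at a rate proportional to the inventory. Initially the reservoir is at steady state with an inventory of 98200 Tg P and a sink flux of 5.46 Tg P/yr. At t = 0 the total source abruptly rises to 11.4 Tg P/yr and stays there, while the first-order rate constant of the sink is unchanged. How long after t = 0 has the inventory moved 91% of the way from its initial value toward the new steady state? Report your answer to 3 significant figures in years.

τ = M₀/F₀ = 98200/5.46 = 17990 yr.
The remaining gap fraction is e^(−t/τ); 91% covered ⇒ e^(−t/τ) = 0.0900.
t = −τ ln(0.0900) = 17990 × 2.408 = 43310 yr.

43300 yr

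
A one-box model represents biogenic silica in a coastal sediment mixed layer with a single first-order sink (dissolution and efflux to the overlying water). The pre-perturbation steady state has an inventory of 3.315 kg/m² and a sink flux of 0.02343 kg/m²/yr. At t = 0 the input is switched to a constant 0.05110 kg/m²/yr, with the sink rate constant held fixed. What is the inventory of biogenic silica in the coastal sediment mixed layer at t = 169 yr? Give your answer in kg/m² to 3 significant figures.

6.04 kg/m²

Residence time τ = M₀/F₀ = 141.5 yr. The eventual steady state is M_∞ = M₀·(F₁/F₀) = 3.315 × 0.05110/0.02343 = 7.2299 kg/m².
The anomaly ΔM(t) = M(t) − M_∞ decays as ΔM₀·e^(−t/τ) with ΔM₀ = 3.315 − 7.2299 = −3.915 kg/m².
At t = 169 yr, e^(−t/τ) = e^(−1.194) = 0.3029, so ΔM = −1.186 kg/m² and M = 7.2299 − 1.186 = 6.0442 kg/m².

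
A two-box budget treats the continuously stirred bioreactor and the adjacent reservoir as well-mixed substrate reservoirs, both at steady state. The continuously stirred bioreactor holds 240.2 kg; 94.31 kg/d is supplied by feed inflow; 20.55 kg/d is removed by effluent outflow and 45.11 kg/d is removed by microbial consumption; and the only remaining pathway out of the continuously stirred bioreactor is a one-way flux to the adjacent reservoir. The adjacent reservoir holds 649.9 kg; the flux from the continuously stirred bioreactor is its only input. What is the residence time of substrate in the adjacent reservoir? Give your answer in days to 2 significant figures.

23 d

Balance the continuously stirred bioreactor: ΣF_in = 94.310 kg/d.
Flux to the adjacent reservoir = ΣF_in − (20.55 + 45.11) = 28.650 kg/d.
At steady state the output of the adjacent reservoir equals its input, 28.650 kg/d.
τ = M / F = 649.9 / 28.650 = 22.68 d.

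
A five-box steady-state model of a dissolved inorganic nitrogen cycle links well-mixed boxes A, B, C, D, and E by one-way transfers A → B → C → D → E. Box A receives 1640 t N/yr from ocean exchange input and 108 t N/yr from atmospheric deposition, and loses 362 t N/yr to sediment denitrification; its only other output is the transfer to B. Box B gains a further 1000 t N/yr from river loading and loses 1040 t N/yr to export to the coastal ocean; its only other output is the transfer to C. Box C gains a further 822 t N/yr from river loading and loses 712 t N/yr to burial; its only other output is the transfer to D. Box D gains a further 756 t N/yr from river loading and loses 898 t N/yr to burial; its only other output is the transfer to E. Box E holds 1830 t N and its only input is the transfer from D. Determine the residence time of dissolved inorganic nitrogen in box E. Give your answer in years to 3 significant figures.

Box A: F(A→B) = (1640 + 108) − 362 = 1386.0 t N/yr.
Box B: F(B→C) = (1386.0 + 1000) − 1040 = 1346.0 t N/yr.
Box C: F(C→D) = (1346.0 + 822) − 712 = 1456.0 t N/yr.
Box D: F(D→E) = (1456.0 + 756) − 898 = 1314.0 t N/yr.
Box E throughput = its input = 1314.0 t N/yr; τ = 1830 / 1314.0 = 1.393 yr.

1.39 yr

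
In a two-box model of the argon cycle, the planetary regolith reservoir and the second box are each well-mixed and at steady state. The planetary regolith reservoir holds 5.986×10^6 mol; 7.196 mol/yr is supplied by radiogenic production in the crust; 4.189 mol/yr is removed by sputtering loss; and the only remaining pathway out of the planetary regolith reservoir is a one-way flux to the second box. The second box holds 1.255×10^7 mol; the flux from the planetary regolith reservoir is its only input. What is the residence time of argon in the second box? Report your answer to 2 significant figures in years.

4.2×10^6 yr

Balance the planetary regolith reservoir: ΣF_in = 7.1960 mol/yr.
Flux to the second box = ΣF_in − (4.189) = 3.0070 mol/yr.
At steady state the output of the second box equals its input, 3.0070 mol/yr.
τ = M / F = 1.255×10^7 / 3.0070 = 4.174×10^6 yr.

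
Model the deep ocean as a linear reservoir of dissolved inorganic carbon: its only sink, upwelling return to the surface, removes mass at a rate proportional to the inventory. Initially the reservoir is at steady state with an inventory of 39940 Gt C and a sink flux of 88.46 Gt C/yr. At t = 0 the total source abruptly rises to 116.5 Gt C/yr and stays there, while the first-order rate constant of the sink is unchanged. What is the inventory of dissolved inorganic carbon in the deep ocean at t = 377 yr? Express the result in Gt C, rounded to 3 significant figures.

The sink rate constant is k = F₀/M₀ = 88.46/39940 = 0.002215 yr⁻¹.
Solving dM/dt = F₁ − kM with M(0) = M₀ gives M(t) = F₁/k + (M₀ − F₁/k)·e^(−kt).
F₁/k = 116.5/0.002215 = 52600 Gt C; kt = 0.002215 × 377 = 0.8350, e^(−kt) = 0.4339.
M(377) = 52600 + (39940 − 52600) × 0.4339 = 52600 − 5493 = 47107 Gt C.

47100 Gt C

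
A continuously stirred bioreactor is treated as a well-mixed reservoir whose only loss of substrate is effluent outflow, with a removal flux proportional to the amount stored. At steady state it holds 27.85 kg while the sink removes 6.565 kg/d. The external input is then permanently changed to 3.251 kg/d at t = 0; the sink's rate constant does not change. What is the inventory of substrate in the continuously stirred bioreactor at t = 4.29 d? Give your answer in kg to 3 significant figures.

18.9 kg

τ = M₀/F₀ = 27.85/6.565 = 4.242 d; rate constant k = 1/τ.
New steady state M_∞ = F₁/k = F₁·τ = 3.251 × 4.242 = 13.791 kg.
M(t) = M_∞ + (M₀ − M_∞)·e^(−t/τ); t/τ = 4.29/4.242 = 1.011, so e^(−t/τ) = 0.3638.
M(t) = 13.791 + 14.06 × 0.3638 = 18.905 kg.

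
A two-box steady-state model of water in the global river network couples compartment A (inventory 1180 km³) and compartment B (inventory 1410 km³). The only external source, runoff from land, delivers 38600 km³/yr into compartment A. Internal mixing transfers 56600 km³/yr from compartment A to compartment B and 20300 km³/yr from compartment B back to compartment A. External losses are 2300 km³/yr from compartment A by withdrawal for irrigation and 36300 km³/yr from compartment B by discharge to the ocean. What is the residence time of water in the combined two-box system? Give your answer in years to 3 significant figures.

For the system as a whole, the A↔B exchange is internal and contributes nothing to the throughput; only the external sinks remove mass.
M_total = 1180 + 1410 = 2590.0 km³.
ΣF_external_out = 2300 + 36300 = 38600 km³/yr.
τ = M_total / ΣF_ext = 2590.0 / 38600 = 0.06710 yr.

0.0671 yr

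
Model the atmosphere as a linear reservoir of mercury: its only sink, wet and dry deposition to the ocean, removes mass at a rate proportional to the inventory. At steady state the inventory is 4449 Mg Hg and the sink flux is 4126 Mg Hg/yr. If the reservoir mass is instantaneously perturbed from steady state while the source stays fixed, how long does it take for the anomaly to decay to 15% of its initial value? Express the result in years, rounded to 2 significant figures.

For a linear reservoir the anomaly decays as exp(−t/τ) with τ = M/F = 4449/4126 = 1.078 yr.
exp(−t/τ) = 0.15 ⇒ t = −τ ln(0.15) = 1.078 × 1.897 = 2.046 yr.

2.0 yr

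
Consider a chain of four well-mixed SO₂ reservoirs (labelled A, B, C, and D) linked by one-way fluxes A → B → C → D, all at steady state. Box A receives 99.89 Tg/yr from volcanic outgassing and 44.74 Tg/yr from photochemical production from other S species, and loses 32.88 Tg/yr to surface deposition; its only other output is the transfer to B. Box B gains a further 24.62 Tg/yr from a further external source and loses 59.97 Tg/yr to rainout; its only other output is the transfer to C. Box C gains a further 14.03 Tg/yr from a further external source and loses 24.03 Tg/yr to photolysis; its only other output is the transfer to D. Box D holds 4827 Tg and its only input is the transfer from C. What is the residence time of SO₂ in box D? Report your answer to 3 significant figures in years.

72.7 yr

Box A: F(A→B) = (99.89 + 44.74) − 32.88 = 111.75 Tg/yr.
Box B: F(B→C) = (111.75 + 24.62) − 59.97 = 76.400 Tg/yr.
Box C: F(C→D) = (76.400 + 14.03) − 24.03 = 66.400 Tg/yr.
Box D throughput = its input = 66.400 Tg/yr; τ = 4827 / 66.400 = 72.70 yr.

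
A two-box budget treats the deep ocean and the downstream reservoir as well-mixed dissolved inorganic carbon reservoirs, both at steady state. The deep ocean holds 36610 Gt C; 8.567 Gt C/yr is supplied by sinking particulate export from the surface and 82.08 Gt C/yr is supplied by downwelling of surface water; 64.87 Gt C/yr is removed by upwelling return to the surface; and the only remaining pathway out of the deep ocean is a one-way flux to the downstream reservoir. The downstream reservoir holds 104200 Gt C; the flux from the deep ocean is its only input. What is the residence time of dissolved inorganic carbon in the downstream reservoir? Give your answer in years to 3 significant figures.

4040 yr

Balance the deep ocean: ΣF_in = 8.567 + 82.08 = 90.647 Gt C/yr.
Flux to the downstream reservoir = ΣF_in − (64.87) = 25.777 Gt C/yr.
At steady state the output of the downstream reservoir equals its input, 25.777 Gt C/yr.
τ = M / F = 104200 / 25.777 = 4042 yr.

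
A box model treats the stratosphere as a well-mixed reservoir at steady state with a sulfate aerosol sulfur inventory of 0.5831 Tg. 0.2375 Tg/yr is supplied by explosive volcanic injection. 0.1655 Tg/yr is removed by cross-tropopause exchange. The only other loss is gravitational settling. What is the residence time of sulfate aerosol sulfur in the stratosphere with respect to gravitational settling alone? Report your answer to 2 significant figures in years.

At steady state ΣF_in = ΣF_out.
ΣF_in = 0.23750 Tg/yr.
Gravitational settling flux = ΣF_in − (0.1655) = 0.23750 − 0.1655 = 0.07200 Tg/yr.
τ = M / F = 0.5831 / 0.07200 = 8.099 yr.

8.1 yr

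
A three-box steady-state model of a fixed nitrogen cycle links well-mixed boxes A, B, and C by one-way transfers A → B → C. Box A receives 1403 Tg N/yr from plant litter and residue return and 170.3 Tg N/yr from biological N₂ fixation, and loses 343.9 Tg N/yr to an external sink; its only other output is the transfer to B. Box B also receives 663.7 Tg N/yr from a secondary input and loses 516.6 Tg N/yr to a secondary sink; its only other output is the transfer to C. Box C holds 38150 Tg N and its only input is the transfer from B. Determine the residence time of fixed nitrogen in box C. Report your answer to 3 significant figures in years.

27.7 yr

Box A: F(A→B) = (1403 + 170.3) − 343.9 = 1229.4 Tg N/yr.
Box B: F(B→C) = (1229.4 + 663.7) − 516.6 = 1376.5 Tg N/yr.
Box C throughput = its input = 1376.5 Tg N/yr; τ = 38150 / 1376.5 = 27.72 yr.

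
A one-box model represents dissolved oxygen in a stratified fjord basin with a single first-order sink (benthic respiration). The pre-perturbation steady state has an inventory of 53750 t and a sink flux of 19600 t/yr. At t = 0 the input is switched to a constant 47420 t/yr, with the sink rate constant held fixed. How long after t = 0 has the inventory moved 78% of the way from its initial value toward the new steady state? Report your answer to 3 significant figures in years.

τ = M₀/F₀ = 53750/19600 = 2.742 yr.
The remaining gap fraction is e^(−t/τ); 78% covered ⇒ e^(−t/τ) = 0.220.
t = −τ ln(0.220) = 2.742 × 1.514 = 4.152 yr.

4.15 yr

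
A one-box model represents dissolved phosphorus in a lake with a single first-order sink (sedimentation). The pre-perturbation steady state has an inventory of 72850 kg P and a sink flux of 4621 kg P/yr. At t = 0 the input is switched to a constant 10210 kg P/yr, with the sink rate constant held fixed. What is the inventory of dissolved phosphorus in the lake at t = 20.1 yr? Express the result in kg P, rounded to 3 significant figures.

136000 kg P

The sink rate constant is k = F₀/M₀ = 4621/72850 = 0.06343 yr⁻¹.
Solving dM/dt = F₁ − kM with M(0) = M₀ gives M(t) = F₁/k + (M₀ − F₁/k)·e^(−kt).
F₁/k = 10210/0.06343 = 160960 kg P; kt = 0.06343 × 20.1 = 1.275, e^(−kt) = 0.2794.
M(20.1) = 160960 + (72850 − 160960) × 0.2794 = 160960 − 24620 = 136340 kg P.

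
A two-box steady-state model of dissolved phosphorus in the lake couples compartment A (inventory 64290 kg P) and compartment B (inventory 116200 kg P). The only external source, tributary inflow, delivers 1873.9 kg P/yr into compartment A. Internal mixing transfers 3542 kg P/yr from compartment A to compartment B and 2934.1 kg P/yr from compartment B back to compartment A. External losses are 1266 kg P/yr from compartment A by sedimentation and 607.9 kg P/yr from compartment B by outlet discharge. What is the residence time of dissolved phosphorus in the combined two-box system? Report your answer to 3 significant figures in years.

96.3 yr

Treat the two boxes together as one reservoir: the mixing fluxes between them are internal recycling, so τ = ΣM / Σ(external losses).
M_total = 64290 + 116200 = 180490 kg P.
ΣF_external_out = 1266 + 607.9 = 1873.9 kg P/yr.
τ = M_total / ΣF_ext = 180490 / 1873.9 = 96.32 yr.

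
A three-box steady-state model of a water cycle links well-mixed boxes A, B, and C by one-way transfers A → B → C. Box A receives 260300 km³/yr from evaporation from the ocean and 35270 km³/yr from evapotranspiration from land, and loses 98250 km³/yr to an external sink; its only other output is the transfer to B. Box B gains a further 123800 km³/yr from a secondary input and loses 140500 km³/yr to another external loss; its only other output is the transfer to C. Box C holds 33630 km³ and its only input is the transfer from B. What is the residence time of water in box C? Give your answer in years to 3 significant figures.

Box A: F(A→B) = (260300 + 35270) − 98250 = 197320 km³/yr.
Box B: F(B→C) = (197320 + 123800) − 140500 = 180620 km³/yr.
Box C throughput = its input = 180620 km³/yr; τ = 33630 / 180620 = 0.1862 yr.

0.186 yr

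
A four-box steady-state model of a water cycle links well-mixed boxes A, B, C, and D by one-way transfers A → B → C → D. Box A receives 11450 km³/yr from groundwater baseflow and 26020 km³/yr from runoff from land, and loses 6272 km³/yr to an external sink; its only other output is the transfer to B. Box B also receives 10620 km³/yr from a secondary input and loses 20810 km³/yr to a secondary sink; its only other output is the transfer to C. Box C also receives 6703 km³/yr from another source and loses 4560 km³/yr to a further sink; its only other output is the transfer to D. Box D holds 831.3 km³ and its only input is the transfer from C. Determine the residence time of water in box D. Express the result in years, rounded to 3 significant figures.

0.0359 yr

Box A: F(A→B) = (11450 + 26020) − 6272 = 31198 km³/yr.
Box B: F(B→C) = (31198 + 10620) − 20810 = 21008 km³/yr.
Box C: F(C→D) = (21008 + 6703) − 4560 = 23151 km³/yr.
Box D throughput = its input = 23151 km³/yr; τ = 831.3 / 23151 = 0.03591 yr.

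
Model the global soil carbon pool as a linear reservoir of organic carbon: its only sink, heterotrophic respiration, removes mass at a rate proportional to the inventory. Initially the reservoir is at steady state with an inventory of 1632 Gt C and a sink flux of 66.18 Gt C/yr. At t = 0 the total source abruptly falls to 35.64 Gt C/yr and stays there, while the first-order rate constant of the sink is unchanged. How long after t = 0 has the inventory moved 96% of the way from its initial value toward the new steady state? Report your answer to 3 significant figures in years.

79.4 yr

τ = M₀/F₀ = 1632/66.18 = 24.66 yr.
The remaining gap fraction is e^(−t/τ); 96% covered ⇒ e^(−t/τ) = 0.0400.
t = −τ ln(0.0400) = 24.66 × 3.219 = 79.38 yr.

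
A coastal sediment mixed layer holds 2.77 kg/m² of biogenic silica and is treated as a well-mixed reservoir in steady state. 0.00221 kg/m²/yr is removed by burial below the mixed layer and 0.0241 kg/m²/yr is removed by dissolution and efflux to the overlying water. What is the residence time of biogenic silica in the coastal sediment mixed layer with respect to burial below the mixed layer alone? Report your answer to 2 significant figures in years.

Residence time with respect to a single sink: τ = M / F_sink.
τ = 2.77 / 0.00221 = 1253 yr.

1300 yr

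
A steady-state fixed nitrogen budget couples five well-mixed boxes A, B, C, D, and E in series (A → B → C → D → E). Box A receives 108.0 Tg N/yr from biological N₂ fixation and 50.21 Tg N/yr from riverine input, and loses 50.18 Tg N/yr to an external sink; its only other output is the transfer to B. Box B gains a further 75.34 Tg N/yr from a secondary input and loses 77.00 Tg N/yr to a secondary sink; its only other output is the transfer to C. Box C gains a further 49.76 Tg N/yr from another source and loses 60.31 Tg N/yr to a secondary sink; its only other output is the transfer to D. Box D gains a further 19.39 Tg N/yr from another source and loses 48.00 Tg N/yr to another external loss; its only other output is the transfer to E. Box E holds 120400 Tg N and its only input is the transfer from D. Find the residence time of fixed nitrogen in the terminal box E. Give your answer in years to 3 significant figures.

1790 yr

Box A: F(A→B) = (108.0 + 50.21) − 50.18 = 108.03 Tg N/yr.
Box B: F(B→C) = (108.03 + 75.34) − 77.00 = 106.37 Tg N/yr.
Box C: F(C→D) = (106.37 + 49.76) − 60.31 = 95.820 Tg N/yr.
Box D: F(D→E) = (95.820 + 19.39) − 48.00 = 67.210 Tg N/yr.
Box E throughput = its input = 67.210 Tg N/yr; τ = 120400 / 67.210 = 1791 yr.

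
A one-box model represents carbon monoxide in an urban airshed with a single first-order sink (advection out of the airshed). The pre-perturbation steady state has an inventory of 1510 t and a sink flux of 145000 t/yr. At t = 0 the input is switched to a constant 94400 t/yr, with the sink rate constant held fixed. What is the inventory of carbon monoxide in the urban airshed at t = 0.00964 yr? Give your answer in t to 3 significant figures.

Residence time τ = M₀/F₀ = 0.01041 yr. The eventual steady state is M_∞ = M₀·(F₁/F₀) = 1510 × 94400/145000 = 983.06 t.
The anomaly ΔM(t) = M(t) − M_∞ decays as ΔM₀·e^(−t/τ) with ΔM₀ = 1510 − 983.06 = 526.9 t.
At t = 0.00964 yr, e^(−t/τ) = e^(−0.9257) = 0.3963, so ΔM = 208.8 t and M = 983.06 + 208.8 = 1191.9 t.

1190 t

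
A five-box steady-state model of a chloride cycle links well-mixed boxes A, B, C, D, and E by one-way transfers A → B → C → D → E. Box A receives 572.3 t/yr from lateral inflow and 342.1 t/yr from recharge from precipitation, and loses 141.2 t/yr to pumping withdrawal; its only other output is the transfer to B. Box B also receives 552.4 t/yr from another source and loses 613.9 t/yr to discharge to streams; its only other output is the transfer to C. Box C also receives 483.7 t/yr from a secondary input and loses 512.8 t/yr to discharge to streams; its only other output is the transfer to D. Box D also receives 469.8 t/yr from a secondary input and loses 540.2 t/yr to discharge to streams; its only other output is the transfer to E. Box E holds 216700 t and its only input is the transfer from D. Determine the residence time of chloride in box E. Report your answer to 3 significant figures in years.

Box A: F(A→B) = (572.3 + 342.1) − 141.2 = 773.20 t/yr.
Box B: F(B→C) = (773.20 + 552.4) − 613.9 = 711.70 t/yr.
Box C: F(C→D) = (711.70 + 483.7) − 512.8 = 682.60 t/yr.
Box D: F(D→E) = (682.60 + 469.8) − 540.2 = 612.20 t/yr.
Box E throughput = its input = 612.20 t/yr; τ = 216700 / 612.20 = 354.0 yr.

354 yr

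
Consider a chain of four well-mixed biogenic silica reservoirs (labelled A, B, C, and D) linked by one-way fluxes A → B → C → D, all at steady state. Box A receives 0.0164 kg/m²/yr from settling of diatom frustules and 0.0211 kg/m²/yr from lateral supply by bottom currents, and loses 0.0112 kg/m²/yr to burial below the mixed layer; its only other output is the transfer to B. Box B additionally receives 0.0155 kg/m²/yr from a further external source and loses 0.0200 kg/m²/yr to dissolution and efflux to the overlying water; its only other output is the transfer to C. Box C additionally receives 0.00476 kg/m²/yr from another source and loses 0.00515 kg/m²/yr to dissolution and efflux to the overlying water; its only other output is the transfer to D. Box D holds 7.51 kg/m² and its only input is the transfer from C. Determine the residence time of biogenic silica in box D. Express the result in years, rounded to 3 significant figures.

351 yr

Box A: F(A→B) = (0.0164 + 0.0211) − 0.0112 = 0.026300 kg/m²/yr.
Box B: F(B→C) = (0.026300 + 0.0155) − 0.0200 = 0.021800 kg/m²/yr.
Box C: F(C→D) = (0.021800 + 0.00476) − 0.00515 = 0.021410 kg/m²/yr.
Box D throughput = its input = 0.021410 kg/m²/yr; τ = 7.51 / 0.021410 = 350.8 yr.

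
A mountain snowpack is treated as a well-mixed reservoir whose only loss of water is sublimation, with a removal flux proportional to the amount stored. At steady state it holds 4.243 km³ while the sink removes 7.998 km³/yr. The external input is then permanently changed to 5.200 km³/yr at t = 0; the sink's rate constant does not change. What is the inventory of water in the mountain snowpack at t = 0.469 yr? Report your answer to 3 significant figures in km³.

3.37 km³

τ = M₀/F₀ = 4.243/7.998 = 0.5305 yr; rate constant k = 1/τ.
New steady state M_∞ = F₁/k = F₁·τ = 5.200 × 0.5305 = 2.7586 km³.
M(t) = M_∞ + (M₀ − M_∞)·e^(−t/τ); t/τ = 0.469/0.5305 = 0.8841, so e^(−t/τ) = 0.4131.
M(t) = 2.7586 + 1.484 × 0.4131 = 3.3718 km³.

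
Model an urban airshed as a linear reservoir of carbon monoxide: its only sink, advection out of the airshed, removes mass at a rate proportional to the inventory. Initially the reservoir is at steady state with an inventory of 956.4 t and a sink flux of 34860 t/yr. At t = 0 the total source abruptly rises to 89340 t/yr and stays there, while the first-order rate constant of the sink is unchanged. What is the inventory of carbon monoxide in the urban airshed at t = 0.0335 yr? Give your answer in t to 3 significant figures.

2010 t

Residence time τ = M₀/F₀ = 0.02744 yr. The eventual steady state is M_∞ = M₀·(F₁/F₀) = 956.4 × 89340/34860 = 2451.1 t.
The anomaly ΔM(t) = M(t) − M_∞ decays as ΔM₀·e^(−t/τ) with ΔM₀ = 956.4 − 2451.1 = −1495 t.
At t = 0.0335 yr, e^(−t/τ) = e^(−1.221) = 0.2949, so ΔM = −440.8 t and M = 2451.1 − 440.8 = 2010.3 t.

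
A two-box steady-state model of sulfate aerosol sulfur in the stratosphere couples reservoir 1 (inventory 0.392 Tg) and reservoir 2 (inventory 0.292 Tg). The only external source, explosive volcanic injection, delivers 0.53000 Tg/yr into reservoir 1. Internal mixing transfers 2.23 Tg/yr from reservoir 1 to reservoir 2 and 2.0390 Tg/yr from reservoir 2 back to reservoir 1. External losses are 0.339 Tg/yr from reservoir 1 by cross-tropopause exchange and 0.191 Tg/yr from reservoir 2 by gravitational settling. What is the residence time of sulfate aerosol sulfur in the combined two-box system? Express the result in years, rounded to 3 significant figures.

Residence time in the combined system uses the total inventory and the total *external* removal — internal exchanges between the two boxes cancel.
M_total = 0.392 + 0.292 = 0.68400 Tg.
ΣF_external_out = 0.339 + 0.191 = 0.53000 Tg/yr.
τ = M_total / ΣF_ext = 0.68400 / 0.53000 = 1.291 yr.

1.29 yr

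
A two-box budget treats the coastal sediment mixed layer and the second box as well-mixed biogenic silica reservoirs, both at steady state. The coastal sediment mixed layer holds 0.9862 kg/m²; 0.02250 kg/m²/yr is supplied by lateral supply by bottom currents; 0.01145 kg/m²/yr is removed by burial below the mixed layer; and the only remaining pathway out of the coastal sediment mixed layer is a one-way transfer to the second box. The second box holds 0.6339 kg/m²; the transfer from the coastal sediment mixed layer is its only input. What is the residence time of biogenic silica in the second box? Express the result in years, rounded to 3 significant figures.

Balance the coastal sediment mixed layer: ΣF_in = 0.022500 kg/m²/yr.
Transfer to the second box = ΣF_in − (0.01145) = 0.011050 kg/m²/yr.
At steady state the output of the second box equals its input, 0.011050 kg/m²/yr.
τ = M / F = 0.6339 / 0.011050 = 57.37 yr.

57.4 yr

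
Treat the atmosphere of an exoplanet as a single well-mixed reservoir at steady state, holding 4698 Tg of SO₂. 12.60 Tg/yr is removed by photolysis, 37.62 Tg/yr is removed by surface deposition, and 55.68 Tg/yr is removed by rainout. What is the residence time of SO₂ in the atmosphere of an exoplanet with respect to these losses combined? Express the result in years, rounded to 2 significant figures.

Total removal = 12.60 + 37.62 + 55.68 = 105.90 Tg/yr.
τ = M / ΣF_out = 4698 / 105.90 = 44.36 yr.

44 yr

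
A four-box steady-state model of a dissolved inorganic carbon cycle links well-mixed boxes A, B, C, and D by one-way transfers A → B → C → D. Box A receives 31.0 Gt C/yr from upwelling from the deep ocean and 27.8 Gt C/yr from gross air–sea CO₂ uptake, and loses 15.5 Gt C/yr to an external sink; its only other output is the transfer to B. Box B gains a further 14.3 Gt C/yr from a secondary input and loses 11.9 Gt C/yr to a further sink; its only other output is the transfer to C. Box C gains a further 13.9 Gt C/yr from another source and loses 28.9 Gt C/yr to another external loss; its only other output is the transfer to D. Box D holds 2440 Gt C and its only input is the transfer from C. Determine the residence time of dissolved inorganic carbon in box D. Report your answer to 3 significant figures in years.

Box A: F(A→B) = (31.0 + 27.8) − 15.5 = 43.300 Gt C/yr.
Box B: F(B→C) = (43.300 + 14.3) − 11.9 = 45.700 Gt C/yr.
Box C: F(C→D) = (45.700 + 13.9) − 28.9 = 30.700 Gt C/yr.
Box D throughput = its input = 30.700 Gt C/yr; τ = 2440 / 30.700 = 79.48 yr.

79.5 yr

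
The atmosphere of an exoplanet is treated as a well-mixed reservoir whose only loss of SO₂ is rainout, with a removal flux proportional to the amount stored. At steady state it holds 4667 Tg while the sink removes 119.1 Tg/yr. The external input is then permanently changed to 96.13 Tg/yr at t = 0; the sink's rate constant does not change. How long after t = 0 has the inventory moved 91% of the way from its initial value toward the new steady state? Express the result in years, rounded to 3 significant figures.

94.4 yr

τ = M₀/F₀ = 4667/119.1 = 39.19 yr.
The remaining gap fraction is e^(−t/τ); 91% covered ⇒ e^(−t/τ) = 0.0900.
t = −τ ln(0.0900) = 39.19 × 2.408 = 94.36 yr.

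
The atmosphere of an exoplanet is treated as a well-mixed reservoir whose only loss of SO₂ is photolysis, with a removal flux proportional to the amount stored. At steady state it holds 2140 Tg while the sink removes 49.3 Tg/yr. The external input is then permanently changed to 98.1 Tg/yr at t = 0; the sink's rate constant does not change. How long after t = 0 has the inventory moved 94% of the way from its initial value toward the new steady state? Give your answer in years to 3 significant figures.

122 yr

τ = M₀/F₀ = 2140/49.3 = 43.41 yr.
The remaining gap fraction is e^(−t/τ); 94% covered ⇒ e^(−t/τ) = 0.0600.
t = −τ ln(0.0600) = 43.41 × 2.813 = 122.1 yr.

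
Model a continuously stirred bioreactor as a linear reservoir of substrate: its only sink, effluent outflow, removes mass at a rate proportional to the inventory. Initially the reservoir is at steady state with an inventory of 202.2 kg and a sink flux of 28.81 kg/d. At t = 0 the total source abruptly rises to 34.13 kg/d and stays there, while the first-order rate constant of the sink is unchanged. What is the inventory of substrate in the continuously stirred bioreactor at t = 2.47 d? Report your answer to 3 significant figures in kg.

Residence time τ = M₀/F₀ = 7.018 d. The eventual steady state is M_∞ = M₀·(F₁/F₀) = 202.2 × 34.13/28.81 = 239.54 kg.
The anomaly ΔM(t) = M(t) − M_∞ decays as ΔM₀·e^(−t/τ) with ΔM₀ = 202.2 − 239.54 = −37.34 kg.
At t = 2.47 d, e^(−t/τ) = e^(−0.3519) = 0.7033, so ΔM = −26.26 kg and M = 239.54 − 26.26 = 213.28 kg.

213 kg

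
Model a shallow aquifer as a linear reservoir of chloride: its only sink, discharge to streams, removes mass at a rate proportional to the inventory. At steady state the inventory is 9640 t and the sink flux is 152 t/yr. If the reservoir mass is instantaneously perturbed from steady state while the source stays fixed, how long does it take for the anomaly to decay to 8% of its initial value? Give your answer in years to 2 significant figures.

160 yr

For a linear reservoir the anomaly decays as exp(−t/τ) with τ = M/F = 9640/152 = 63.42 yr.
exp(−t/τ) = 0.08 ⇒ t = −τ ln(0.08) = 63.42 × 2.526 = 160.2 yr.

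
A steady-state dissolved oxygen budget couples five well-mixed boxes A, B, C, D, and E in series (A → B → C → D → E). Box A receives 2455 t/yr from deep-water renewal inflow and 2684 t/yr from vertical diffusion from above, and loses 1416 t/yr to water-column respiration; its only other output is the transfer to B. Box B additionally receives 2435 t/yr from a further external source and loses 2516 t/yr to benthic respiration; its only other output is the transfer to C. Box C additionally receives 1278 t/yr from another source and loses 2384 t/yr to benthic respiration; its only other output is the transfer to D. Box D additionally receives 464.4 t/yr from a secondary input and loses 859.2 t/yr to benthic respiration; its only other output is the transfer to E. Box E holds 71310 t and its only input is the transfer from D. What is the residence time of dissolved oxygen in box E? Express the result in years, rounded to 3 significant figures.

33.3 yr

Box A: F(A→B) = (2455 + 2684) − 1416 = 3723.0 t/yr.
Box B: F(B→C) = (3723.0 + 2435) − 2516 = 3642.0 t/yr.
Box C: F(C→D) = (3642.0 + 1278) − 2384 = 2536.0 t/yr.
Box D: F(D→E) = (2536.0 + 464.4) − 859.2 = 2141.2 t/yr.
Box E throughput = its input = 2141.2 t/yr; τ = 71310 / 2141.2 = 33.30 yr.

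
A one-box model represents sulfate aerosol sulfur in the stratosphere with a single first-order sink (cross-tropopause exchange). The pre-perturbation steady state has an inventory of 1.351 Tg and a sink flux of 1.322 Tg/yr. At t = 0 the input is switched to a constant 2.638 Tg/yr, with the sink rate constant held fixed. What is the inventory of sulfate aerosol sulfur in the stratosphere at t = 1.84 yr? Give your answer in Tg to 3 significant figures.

Residence time τ = M₀/F₀ = 1.022 yr. The eventual steady state is M_∞ = M₀·(F₁/F₀) = 1.351 × 2.638/1.322 = 2.6959 Tg.
The anomaly ΔM(t) = M(t) − M_∞ decays as ΔM₀·e^(−t/τ) with ΔM₀ = 1.351 − 2.6959 = −1.345 Tg.
At t = 1.84 yr, e^(−t/τ) = e^(−1.801) = 0.1652, so ΔM = −0.2222 Tg and M = 2.6959 − 0.2222 = 2.4737 Tg.

2.47 Tg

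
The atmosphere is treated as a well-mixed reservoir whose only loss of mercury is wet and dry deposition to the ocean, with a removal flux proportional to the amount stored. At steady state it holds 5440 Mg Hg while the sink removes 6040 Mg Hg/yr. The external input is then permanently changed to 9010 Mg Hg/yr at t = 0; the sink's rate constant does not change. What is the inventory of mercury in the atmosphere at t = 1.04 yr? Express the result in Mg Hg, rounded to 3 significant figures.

τ = M₀/F₀ = 5440/6040 = 0.9007 yr; rate constant k = 1/τ.
New steady state M_∞ = F₁/k = F₁·τ = 9010 × 0.9007 = 8115.0 Mg Hg.
M(t) = M_∞ + (M₀ − M_∞)·e^(−t/τ); t/τ = 1.04/0.9007 = 1.155, so e^(−t/τ) = 0.3152.
M(t) = 8115.0 − 2675 × 0.3152 = 7272.0 Mg Hg.

7270 Mg Hg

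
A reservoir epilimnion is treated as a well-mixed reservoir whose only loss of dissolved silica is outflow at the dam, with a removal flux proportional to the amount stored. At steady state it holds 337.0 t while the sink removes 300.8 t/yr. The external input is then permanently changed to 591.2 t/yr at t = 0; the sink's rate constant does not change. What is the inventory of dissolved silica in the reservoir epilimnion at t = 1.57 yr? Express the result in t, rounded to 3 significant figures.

582 t

τ = M₀/F₀ = 337.0/300.8 = 1.120 yr; rate constant k = 1/τ.
New steady state M_∞ = F₁/k = F₁·τ = 591.2 × 1.120 = 662.35 t.
M(t) = M_∞ + (M₀ − M_∞)·e^(−t/τ); t/τ = 1.57/1.120 = 1.401, so e^(−t/τ) = 0.2463.
M(t) = 662.35 − 325.3 × 0.2463 = 582.23 t.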